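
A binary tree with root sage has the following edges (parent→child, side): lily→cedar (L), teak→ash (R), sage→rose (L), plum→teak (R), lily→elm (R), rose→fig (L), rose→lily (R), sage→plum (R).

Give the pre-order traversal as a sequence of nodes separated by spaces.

Pre-order visits the node, then its left subtree, then its right subtree.
Visit sage.
At sage: go left to rose.
  Visit rose.
  At rose: go left to fig.
    fig is a leaf — visit fig.
  At rose: go right to lily.
    Visit lily.
    At lily: go left to cedar.
      cedar is a leaf — visit cedar.
    At lily: go right to elm.
      elm is a leaf — visit elm.
At sage: go right to plum.
  Visit plum.
  At plum: no left child.
  At plum: go right to teak.
    Visit teak.
    At teak: no left child.
    At teak: go right to ash.
      ash is a leaf — visit ash.

sage rose fig lily cedar elm plum teak ash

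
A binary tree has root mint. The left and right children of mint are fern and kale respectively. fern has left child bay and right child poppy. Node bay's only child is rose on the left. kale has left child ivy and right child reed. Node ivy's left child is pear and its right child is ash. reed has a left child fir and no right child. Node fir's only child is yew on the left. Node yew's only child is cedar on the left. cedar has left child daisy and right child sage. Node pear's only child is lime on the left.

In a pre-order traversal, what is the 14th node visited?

Pre-order visits the node, then its left subtree, then its right subtree.
Visit mint.
At mint: go left to fern.
  Visit fern.
  At fern: go left to bay.
    Visit bay.
    At bay: go left to rose.
      rose is a leaf — visit rose.
    At bay: no right child.
  At fern: go right to poppy.
    poppy is a leaf — visit poppy.
At mint: go right to kale.
  Visit kale.
  At kale: go left to ivy.
    Visit ivy.
    At ivy: go left to pear.
      Visit pear.
      At pear: go left to lime.
        lime is a leaf — visit lime.
      At pear: no right child.
    At ivy: go right to ash.
      ash is a leaf — visit ash.
  At kale: go right to reed.
    Visit reed.
    At reed: go left to fir.
      Visit fir.
      At fir: go left to yew.
        Visit yew.
        At yew: go left to cedar.
          Visit cedar.
          At cedar: go left to daisy.
            daisy is a leaf — visit daisy.
          At cedar: go right to sage.
            sage is a leaf — visit sage.
        At yew: no right child.
      At fir: no right child.
    At reed: no right child.
Full pre-order sequence: mint, fern, bay, rose, poppy, kale, ivy, pear, lime, ash, reed, fir, yew, cedar, daisy, sage.

cedar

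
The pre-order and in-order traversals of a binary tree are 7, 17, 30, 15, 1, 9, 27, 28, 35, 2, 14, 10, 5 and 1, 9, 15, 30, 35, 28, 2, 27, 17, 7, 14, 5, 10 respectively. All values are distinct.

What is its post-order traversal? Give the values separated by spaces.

9 1 15 35 2 28 27 30 17 5 10 14 7

The first element of pre-order is the root; it splits in-order into left and right subtrees.
Root 7: left subtree has 9 nodes {1, 9, 15, 30, 35, 28, 2, 27, 17}, right has 3 {14, 5, 10}.
  Root 17: left subtree has 8 nodes {1, 9, 15, 30, 35, 28, 2, 27}, right has 0 { }.
    Root 30: left subtree has 3 nodes {1, 9, 15}, right has 4 {35, 28, 2, 27}.
      Root 15: left subtree has 2 nodes {1, 9}, right has 0 { }.
        Root 1: left subtree has 0 nodes { }, right has 1 {9}.
      Root 27: left subtree has 3 nodes {35, 28, 2}, right has 0 { }.
        Root 28: left subtree has 1 node {35}, right has 1 {2}.
  Root 14: left subtree has 0 nodes { }, right has 2 {5, 10}.
    Root 10: left subtree has 1 node {5}, right has 0 { }.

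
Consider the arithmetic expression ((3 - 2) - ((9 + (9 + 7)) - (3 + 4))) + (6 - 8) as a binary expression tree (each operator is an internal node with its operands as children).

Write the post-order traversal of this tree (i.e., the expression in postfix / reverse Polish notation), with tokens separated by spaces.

Post-order on an expression tree gives postfix notation: for each operator, emit left operand, right operand, then the operator.

3 2 - 9 9 7 + + 3 4 + - - 6 8 - +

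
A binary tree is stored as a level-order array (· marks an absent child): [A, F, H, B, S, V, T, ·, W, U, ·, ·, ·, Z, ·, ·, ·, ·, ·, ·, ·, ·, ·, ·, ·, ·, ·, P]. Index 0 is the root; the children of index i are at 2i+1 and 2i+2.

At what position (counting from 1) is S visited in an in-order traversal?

In-order visits the left subtree, then the node, then the right subtree.
At A: go left to F.
  At F: go left to B.
    At B: no left child.
    Visit B.
    At B: go right to W.
      W is a leaf — visit W.
  Visit F.
  At F: go right to S.
    At S: go left to U.
      U is a leaf — visit U.
    Visit S.
    At S: no right child.
Visit A.
At A: go right to H.
  At H: go left to V.
    V is a leaf — visit V.
  Visit H.
  At H: go right to T.
    At T: go left to Z.
      At Z: go left to P.
        P is a leaf — visit P.
      Visit Z.
      At Z: no right child.
    Visit T.
    At T: no right child.
Full in-order sequence: B, W, F, U, S, A, V, H, P, Z, T.

5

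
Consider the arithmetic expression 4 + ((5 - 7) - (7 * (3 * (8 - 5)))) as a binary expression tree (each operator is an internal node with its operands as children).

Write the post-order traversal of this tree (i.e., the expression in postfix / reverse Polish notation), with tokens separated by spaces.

Post-order on an expression tree gives postfix notation: for each operator, emit left operand, right operand, then the operator.

4 5 7 - 7 3 8 5 - * * - +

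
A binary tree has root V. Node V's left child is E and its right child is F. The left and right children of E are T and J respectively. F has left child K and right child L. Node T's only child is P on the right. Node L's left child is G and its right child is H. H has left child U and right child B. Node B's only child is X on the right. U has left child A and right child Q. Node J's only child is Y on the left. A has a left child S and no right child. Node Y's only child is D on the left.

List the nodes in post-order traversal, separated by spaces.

Post-order visits the left subtree, then the right subtree, then the node.
At V: go left to E.
  At E: go left to T.
    At T: no left child.
    At T: go right to P.
      P is a leaf — visit P.
    Visit T.
  At E: go right to J.
    At J: go left to Y.
      At Y: go left to D.
        D is a leaf — visit D.
      At Y: no right child.
      Visit Y.
    At J: no right child.
    Visit J.
  Visit E.
At V: go right to F.
  At F: go left to K.
    K is a leaf — visit K.
  At F: go right to L.
    At L: go left to G.
      G is a leaf — visit G.
    At L: go right to H.
      At H: go left to U.
        At U: go left to A.
          At A: go left to S.
            S is a leaf — visit S.
          At A: no right child.
          Visit A.
        At U: go right to Q.
          Q is a leaf — visit Q.
        Visit U.
      At H: go right to B.
        At B: no left child.
        At B: go right to X.
          X is a leaf — visit X.
        Visit B.
      Visit H.
    Visit L.
  Visit F.
Visit V.

P T D Y J E K G S A Q U X B H L F V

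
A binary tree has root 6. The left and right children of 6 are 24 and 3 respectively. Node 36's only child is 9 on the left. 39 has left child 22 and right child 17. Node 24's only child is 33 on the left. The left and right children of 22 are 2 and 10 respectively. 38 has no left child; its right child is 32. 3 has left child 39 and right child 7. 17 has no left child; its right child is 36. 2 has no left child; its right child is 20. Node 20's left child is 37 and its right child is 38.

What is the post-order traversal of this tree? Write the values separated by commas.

Post-order visits the left subtree, then the right subtree, then the node.
At 6: go left to 24.
  At 24: go left to 33.
    33 is a leaf — visit 33.
  At 24: no right child.
  Visit 24.
At 6: go right to 3.
  At 3: go left to 39.
    At 39: go left to 22.
      At 22: go left to 2.
        At 2: no left child.
        At 2: go right to 20.
          At 20: go left to 37.
            37 is a leaf — visit 37.
          At 20: go right to 38.
            At 38: no left child.
            At 38: go right to 32.
              32 is a leaf — visit 32.
            Visit 38.
          Visit 20.
        Visit 2.
      At 22: go right to 10.
        10 is a leaf — visit 10.
      Visit 22.
    At 39: go right to 17.
      At 17: no left child.
      At 17: go right to 36.
        At 36: go left to 9.
          9 is a leaf — visit 9.
        At 36: no right child.
        Visit 36.
      Visit 17.
    Visit 39.
  At 3: go right to 7.
    7 is a leaf — visit 7.
  Visit 3.
Visit 6.

33, 24, 37, 32, 38, 20, 2, 10, 22, 9, 36, 17, 39, 7, 3, 6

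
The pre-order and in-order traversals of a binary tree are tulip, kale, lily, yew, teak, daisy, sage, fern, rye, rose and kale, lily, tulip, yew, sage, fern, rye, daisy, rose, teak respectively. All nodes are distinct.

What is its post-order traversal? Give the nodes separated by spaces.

lily kale rye fern sage rose daisy teak yew tulip

The first element of pre-order is the root; it splits in-order into left and right subtrees.
Root tulip: left subtree has 2 nodes {kale, lily}, right has 7 {yew, sage, fern, rye, daisy, rose, teak}.
  Root kale: left subtree has 0 nodes { }, right has 1 {lily}.
  Root yew: left subtree has 0 nodes { }, right has 6 {sage, fern, rye, daisy, rose, teak}.
    Root teak: left subtree has 5 nodes {sage, fern, rye, daisy, rose}, right has 0 { }.
      Root daisy: left subtree has 3 nodes {sage, fern, rye}, right has 1 {rose}.
        Root sage: left subtree has 0 nodes { }, right has 2 {fern, rye}.
          Root fern: left subtree has 0 nodes { }, right has 1 {rye}.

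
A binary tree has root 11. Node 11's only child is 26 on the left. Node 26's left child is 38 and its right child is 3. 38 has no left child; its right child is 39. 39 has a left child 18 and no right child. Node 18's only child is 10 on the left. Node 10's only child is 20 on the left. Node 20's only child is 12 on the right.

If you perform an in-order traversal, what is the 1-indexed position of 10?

4

In-order visits the left subtree, then the node, then the right subtree.
At 11: go left to 26.
  At 26: go left to 38.
    At 38: no left child.
    Visit 38.
    At 38: go right to 39.
      At 39: go left to 18.
        At 18: go left to 10.
          At 10: go left to 20.
            At 20: no left child.
            Visit 20.
            At 20: go right to 12.
              12 is a leaf — visit 12.
          Visit 10.
          At 10: no right child.
        Visit 18.
        At 18: no right child.
      Visit 39.
      At 39: no right child.
  Visit 26.
  At 26: go right to 3.
    3 is a leaf — visit 3.
Visit 11.
At 11: no right child.
Full in-order sequence: 38, 20, 12, 10, 18, 39, 26, 3, 11.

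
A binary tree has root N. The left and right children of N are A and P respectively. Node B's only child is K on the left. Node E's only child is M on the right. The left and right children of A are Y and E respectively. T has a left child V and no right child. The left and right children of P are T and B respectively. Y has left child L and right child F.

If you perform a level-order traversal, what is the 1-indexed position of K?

12

Level-order visits nodes level by level from the root, left to right within each level.
Level 0: N
Level 1: A, P
Level 2: Y, E, T, B
Level 3: L, F, M, V, K
Full level-order sequence: N, A, P, Y, E, T, B, L, F, M, V, K.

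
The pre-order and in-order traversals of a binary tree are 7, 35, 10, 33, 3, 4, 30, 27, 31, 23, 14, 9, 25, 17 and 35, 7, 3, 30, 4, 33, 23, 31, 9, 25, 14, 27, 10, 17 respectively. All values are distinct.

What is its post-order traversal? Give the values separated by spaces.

The first element of pre-order is the root; it splits in-order into left and right subtrees.
Root 7: left subtree has 1 node {35}, right has 12 {3, 30, 4, 33, 23, 31, 9, 25, 14, 27, 10, 17}.
  Root 10: left subtree has 10 nodes {3, 30, 4, 33, 23, 31, 9, 25, 14, 27}, right has 1 {17}.
    Root 33: left subtree has 3 nodes {3, 30, 4}, right has 6 {23, 31, 9, 25, 14, 27}.
      Root 3: left subtree has 0 nodes { }, right has 2 {30, 4}.
        Root 4: left subtree has 1 node {30}, right has 0 { }.
      Root 27: left subtree has 5 nodes {23, 31, 9, 25, 14}, right has 0 { }.
        Root 31: left subtree has 1 node {23}, right has 3 {9, 25, 14}.
          Root 14: left subtree has 2 nodes {9, 25}, right has 0 { }.
            Root 9: left subtree has 0 nodes { }, right has 1 {25}.

35 30 4 3 23 25 9 14 31 27 33 17 10 7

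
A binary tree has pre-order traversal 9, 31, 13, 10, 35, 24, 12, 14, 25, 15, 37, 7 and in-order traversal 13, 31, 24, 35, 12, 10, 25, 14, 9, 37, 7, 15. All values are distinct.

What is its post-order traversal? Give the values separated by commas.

The first element of pre-order is the root; it splits in-order into left and right subtrees.
Root 9: left subtree has 8 nodes {13, 31, 24, 35, 12, 10, 25, 14}, right has 3 {37, 7, 15}.
  Root 31: left subtree has 1 node {13}, right has 6 {24, 35, 12, 10, 25, 14}.
    Root 10: left subtree has 3 nodes {24, 35, 12}, right has 2 {25, 14}.
      Root 35: left subtree has 1 node {24}, right has 1 {12}.
      Root 14: left subtree has 1 node {25}, right has 0 { }.
  Root 15: left subtree has 2 nodes {37, 7}, right has 0 { }.
    Root 37: left subtree has 0 nodes { }, right has 1 {7}.

13, 24, 12, 35, 25, 14, 10, 31, 7, 37, 15, 9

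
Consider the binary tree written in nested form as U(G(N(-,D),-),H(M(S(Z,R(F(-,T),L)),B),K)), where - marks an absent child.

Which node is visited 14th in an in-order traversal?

In-order visits the left subtree, then the node, then the right subtree.
At U: go left to G.
  At G: go left to N.
    At N: no left child.
    Visit N.
    At N: go right to D.
      D is a leaf — visit D.
  Visit G.
  At G: no right child.
Visit U.
At U: go right to H.
  At H: go left to M.
    At M: go left to S.
      At S: go left to Z.
        Z is a leaf — visit Z.
      Visit S.
      At S: go right to R.
        At R: go left to F.
          At F: no left child.
          Visit F.
          At F: go right to T.
            T is a leaf — visit T.
        Visit R.
        At R: go right to L.
          L is a leaf — visit L.
    Visit M.
    At M: go right to B.
      B is a leaf — visit B.
  Visit H.
  At H: go right to K.
    K is a leaf — visit K.
Full in-order sequence: N, D, G, U, Z, S, F, T, R, L, M, B, H, K.

K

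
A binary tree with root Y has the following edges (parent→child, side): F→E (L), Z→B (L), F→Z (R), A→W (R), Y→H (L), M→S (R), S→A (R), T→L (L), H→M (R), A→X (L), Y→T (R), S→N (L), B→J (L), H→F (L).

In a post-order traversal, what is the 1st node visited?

Post-order visits the left subtree, then the right subtree, then the node.
At Y: go left to H.
  At H: go left to F.
    At F: go left to E.
      E is a leaf — visit E.
    At F: go right to Z.
      At Z: go left to B.
        At B: go left to J.
          J is a leaf — visit J.
        At B: no right child.
        Visit B.
      At Z: no right child.
      Visit Z.
    Visit F.
  At H: go right to M.
    At M: no left child.
    At M: go right to S.
      At S: go left to N.
        N is a leaf — visit N.
      At S: go right to A.
        At A: go left to X.
          X is a leaf — visit X.
        At A: go right to W.
          W is a leaf — visit W.
        Visit A.
      Visit S.
    Visit M.
  Visit H.
At Y: go right to T.
  At T: go left to L.
    L is a leaf — visit L.
  At T: no right child.
  Visit T.
Visit Y.
Full post-order sequence: E, J, B, Z, F, N, X, W, A, S, M, H, L, T, Y.

E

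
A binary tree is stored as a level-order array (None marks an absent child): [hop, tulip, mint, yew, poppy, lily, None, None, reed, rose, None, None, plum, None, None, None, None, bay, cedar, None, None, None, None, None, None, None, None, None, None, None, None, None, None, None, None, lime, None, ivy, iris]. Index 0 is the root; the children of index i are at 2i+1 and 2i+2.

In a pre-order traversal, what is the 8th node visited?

ivy

Pre-order visits the node, then its left subtree, then its right subtree.
Visit hop.
At hop: go left to tulip.
  Visit tulip.
  At tulip: go left to yew.
    Visit yew.
    At yew: no left child.
    At yew: go right to reed.
      Visit reed.
      At reed: go left to bay.
        Visit bay.
        At bay: go left to lime.
          lime is a leaf — visit lime.
        At bay: no right child.
      At reed: go right to cedar.
        Visit cedar.
        At cedar: go left to ivy.
          ivy is a leaf — visit ivy.
        At cedar: go right to iris.
          iris is a leaf — visit iris.
  At tulip: go right to poppy.
    Visit poppy.
    At poppy: go left to rose.
      rose is a leaf — visit rose.
    At poppy: no right child.
At hop: go right to mint.
  Visit mint.
  At mint: go left to lily.
    Visit lily.
    At lily: no left child.
    At lily: go right to plum.
      plum is a leaf — visit plum.
  At mint: no right child.
Full pre-order sequence: hop, tulip, yew, reed, bay, lime, cedar, ivy, iris, poppy, rose, mint, lily, plum.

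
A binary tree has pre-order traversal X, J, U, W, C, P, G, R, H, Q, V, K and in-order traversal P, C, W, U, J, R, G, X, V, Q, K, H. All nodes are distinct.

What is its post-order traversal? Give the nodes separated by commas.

P, C, W, U, R, G, J, V, K, Q, H, X

The first element of pre-order is the root; it splits in-order into left and right subtrees.
Root X: left subtree has 7 nodes {P, C, W, U, J, R, G}, right has 4 {V, Q, K, H}.
  Root J: left subtree has 4 nodes {P, C, W, U}, right has 2 {R, G}.
    Root U: left subtree has 3 nodes {P, C, W}, right has 0 { }.
      Root W: left subtree has 2 nodes {P, C}, right has 0 { }.
        Root C: left subtree has 1 node {P}, right has 0 { }.
    Root G: left subtree has 1 node {R}, right has 0 { }.
  Root H: left subtree has 3 nodes {V, Q, K}, right has 0 { }.
    Root Q: left subtree has 1 node {V}, right has 1 {K}.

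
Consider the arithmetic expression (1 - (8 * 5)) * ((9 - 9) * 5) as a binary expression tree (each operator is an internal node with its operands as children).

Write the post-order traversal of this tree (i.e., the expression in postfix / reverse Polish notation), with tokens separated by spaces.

1 8 5 * - 9 9 - 5 * *

Post-order on an expression tree gives postfix notation: for each operator, emit left operand, right operand, then the operator.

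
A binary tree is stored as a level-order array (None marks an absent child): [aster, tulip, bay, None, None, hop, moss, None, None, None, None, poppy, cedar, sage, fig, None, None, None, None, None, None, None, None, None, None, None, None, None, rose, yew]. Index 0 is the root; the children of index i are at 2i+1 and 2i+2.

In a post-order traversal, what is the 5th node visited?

Post-order visits the left subtree, then the right subtree, then the node.
At aster: go left to tulip.
  tulip is a leaf — visit tulip.
At aster: go right to bay.
  At bay: go left to hop.
    At hop: go left to poppy.
      poppy is a leaf — visit poppy.
    At hop: go right to cedar.
      cedar is a leaf — visit cedar.
    Visit hop.
  At bay: go right to moss.
    At moss: go left to sage.
      At sage: no left child.
      At sage: go right to rose.
        rose is a leaf — visit rose.
      Visit sage.
    At moss: go right to fig.
      At fig: go left to yew.
        yew is a leaf — visit yew.
      At fig: no right child.
      Visit fig.
    Visit moss.
  Visit bay.
Visit aster.
Full post-order sequence: tulip, poppy, cedar, hop, rose, sage, yew, fig, moss, bay, aster.

rose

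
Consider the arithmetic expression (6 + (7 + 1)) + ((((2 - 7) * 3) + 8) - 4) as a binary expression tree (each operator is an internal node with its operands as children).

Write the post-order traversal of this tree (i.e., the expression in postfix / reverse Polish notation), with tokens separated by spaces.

Post-order on an expression tree gives postfix notation: for each operator, emit left operand, right operand, then the operator.

6 7 1 + + 2 7 - 3 * 8 + 4 - +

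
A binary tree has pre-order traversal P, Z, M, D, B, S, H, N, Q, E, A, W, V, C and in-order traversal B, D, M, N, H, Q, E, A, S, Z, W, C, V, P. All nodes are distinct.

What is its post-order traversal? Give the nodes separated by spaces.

B D N A E Q H S M C V W Z P

The first element of pre-order is the root; it splits in-order into left and right subtrees.
Root P: left subtree has 13 nodes {B, D, M, N, H, Q, E, A, S, Z, W, C, V}, right has 0 { }.
  Root Z: left subtree has 9 nodes {B, D, M, N, H, Q, E, A, S}, right has 3 {W, C, V}.
    Root M: left subtree has 2 nodes {B, D}, right has 6 {N, H, Q, E, A, S}.
      Root D: left subtree has 1 node {B}, right has 0 { }.
      Root S: left subtree has 5 nodes {N, H, Q, E, A}, right has 0 { }.
        Root H: left subtree has 1 node {N}, right has 3 {Q, E, A}.
          Root Q: left subtree has 0 nodes { }, right has 2 {E, A}.
            Root E: left subtree has 0 nodes { }, right has 1 {A}.
    Root W: left subtree has 0 nodes { }, right has 2 {C, V}.
      Root V: left subtree has 1 node {C}, right has 0 { }.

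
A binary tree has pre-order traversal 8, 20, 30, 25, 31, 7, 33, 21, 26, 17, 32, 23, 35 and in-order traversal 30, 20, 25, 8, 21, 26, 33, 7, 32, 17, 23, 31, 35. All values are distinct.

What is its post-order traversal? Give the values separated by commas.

30, 25, 20, 26, 21, 33, 32, 23, 17, 7, 35, 31, 8

The first element of pre-order is the root; it splits in-order into left and right subtrees.
Root 8: left subtree has 3 nodes {30, 20, 25}, right has 9 {21, 26, 33, 7, 32, 17, 23, 31, 35}.
  Root 20: left subtree has 1 node {30}, right has 1 {25}.
  Root 31: left subtree has 7 nodes {21, 26, 33, 7, 32, 17, 23}, right has 1 {35}.
    Root 7: left subtree has 3 nodes {21, 26, 33}, right has 3 {32, 17, 23}.
      Root 33: left subtree has 2 nodes {21, 26}, right has 0 { }.
        Root 21: left subtree has 0 nodes { }, right has 1 {26}.
      Root 17: left subtree has 1 node {32}, right has 1 {23}.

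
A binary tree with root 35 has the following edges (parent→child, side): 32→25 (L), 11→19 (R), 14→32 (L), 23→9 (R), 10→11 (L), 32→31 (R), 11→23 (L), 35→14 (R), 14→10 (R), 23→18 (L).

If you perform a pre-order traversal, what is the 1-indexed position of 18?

9

Pre-order visits the node, then its left subtree, then its right subtree.
Visit 35.
At 35: no left child.
At 35: go right to 14.
  Visit 14.
  At 14: go left to 32.
    Visit 32.
    At 32: go left to 25.
      25 is a leaf — visit 25.
    At 32: go right to 31.
      31 is a leaf — visit 31.
  At 14: go right to 10.
    Visit 10.
    At 10: go left to 11.
      Visit 11.
      At 11: go left to 23.
        Visit 23.
        At 23: go left to 18.
          18 is a leaf — visit 18.
        At 23: go right to 9.
          9 is a leaf — visit 9.
      At 11: go right to 19.
        19 is a leaf — visit 19.
    At 10: no right child.
Full pre-order sequence: 35, 14, 32, 25, 31, 10, 11, 23, 18, 9, 19.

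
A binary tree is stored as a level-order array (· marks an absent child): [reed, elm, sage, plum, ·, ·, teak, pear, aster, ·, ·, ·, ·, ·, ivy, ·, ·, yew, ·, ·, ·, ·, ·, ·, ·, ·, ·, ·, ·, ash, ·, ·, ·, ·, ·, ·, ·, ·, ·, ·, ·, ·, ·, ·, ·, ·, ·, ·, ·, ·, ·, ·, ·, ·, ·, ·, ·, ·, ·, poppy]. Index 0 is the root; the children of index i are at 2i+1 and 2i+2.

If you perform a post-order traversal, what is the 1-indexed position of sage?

10

Post-order visits the left subtree, then the right subtree, then the node.
At reed: go left to elm.
  At elm: go left to plum.
    At plum: go left to pear.
      pear is a leaf — visit pear.
    At plum: go right to aster.
      At aster: go left to yew.
        yew is a leaf — visit yew.
      At aster: no right child.
      Visit aster.
    Visit plum.
  At elm: no right child.
  Visit elm.
At reed: go right to sage.
  At sage: no left child.
  At sage: go right to teak.
    At teak: no left child.
    At teak: go right to ivy.
      At ivy: go left to ash.
        At ash: go left to poppy.
          poppy is a leaf — visit poppy.
        At ash: no right child.
        Visit ash.
      At ivy: no right child.
      Visit ivy.
    Visit teak.
  Visit sage.
Visit reed.
Full post-order sequence: pear, yew, aster, plum, elm, poppy, ash, ivy, teak, sage, reed.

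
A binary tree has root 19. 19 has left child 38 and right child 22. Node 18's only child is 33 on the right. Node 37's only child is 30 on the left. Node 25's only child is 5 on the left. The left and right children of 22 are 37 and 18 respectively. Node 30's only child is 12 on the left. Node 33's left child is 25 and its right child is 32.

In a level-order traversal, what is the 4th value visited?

37

Level-order visits nodes level by level from the root, left to right within each level.
Level 0: 19
Level 1: 38, 22
Level 2: 37, 18
Level 3: 30, 33
Level 4: 12, 25, 32
Level 5: 5
Full level-order sequence: 19, 38, 22, 37, 18, 30, 33, 12, 25, 32, 5.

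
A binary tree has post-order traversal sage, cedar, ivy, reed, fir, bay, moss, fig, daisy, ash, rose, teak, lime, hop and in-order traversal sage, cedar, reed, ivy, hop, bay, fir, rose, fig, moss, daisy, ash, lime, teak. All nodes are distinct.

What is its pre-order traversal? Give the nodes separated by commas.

hop, reed, cedar, sage, ivy, lime, rose, bay, fir, ash, daisy, fig, moss, teak

The last element of post-order is the root; it splits in-order into left and right subtrees.
Root hop: left subtree has 4 nodes {sage, cedar, reed, ivy}, right has 9 {bay, fir, rose, fig, moss, daisy, ash, lime, teak}.
  Root reed: left subtree has 2 nodes {sage, cedar}, right has 1 {ivy}.
    Root cedar: left subtree has 1 node {sage}, right has 0 { }.
  Root lime: left subtree has 7 nodes {bay, fir, rose, fig, moss, daisy, ash}, right has 1 {teak}.
    Root rose: left subtree has 2 nodes {bay, fir}, right has 4 {fig, moss, daisy, ash}.
      Root bay: left subtree has 0 nodes { }, right has 1 {fir}.
      Root ash: left subtree has 3 nodes {fig, moss, daisy}, right has 0 { }.
        Root daisy: left subtree has 2 nodes {fig, moss}, right has 0 { }.
          Root fig: left subtree has 0 nodes { }, right has 1 {moss}.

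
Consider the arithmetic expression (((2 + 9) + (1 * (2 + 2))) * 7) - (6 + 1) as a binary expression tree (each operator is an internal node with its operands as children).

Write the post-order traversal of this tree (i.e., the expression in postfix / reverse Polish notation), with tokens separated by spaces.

Post-order on an expression tree gives postfix notation: for each operator, emit left operand, right operand, then the operator.

2 9 + 1 2 2 + * + 7 * 6 1 + -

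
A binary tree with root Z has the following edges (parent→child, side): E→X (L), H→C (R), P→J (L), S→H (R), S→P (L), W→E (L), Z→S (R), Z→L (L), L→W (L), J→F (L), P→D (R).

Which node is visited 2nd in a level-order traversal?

L

Level-order visits nodes level by level from the root, left to right within each level.
Level 0: Z
Level 1: L, S
Level 2: W, P, H
Level 3: E, J, D, C
Level 4: X, F
Full level-order sequence: Z, L, S, W, P, H, E, J, D, C, X, F.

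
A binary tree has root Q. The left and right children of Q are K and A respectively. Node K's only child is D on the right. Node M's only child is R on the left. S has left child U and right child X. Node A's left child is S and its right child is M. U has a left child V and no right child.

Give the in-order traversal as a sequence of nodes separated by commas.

In-order visits the left subtree, then the node, then the right subtree.
At Q: go left to K.
  At K: no left child.
  Visit K.
  At K: go right to D.
    D is a leaf — visit D.
Visit Q.
At Q: go right to A.
  At A: go left to S.
    At S: go left to U.
      At U: go left to V.
        V is a leaf — visit V.
      Visit U.
      At U: no right child.
    Visit S.
    At S: go right to X.
      X is a leaf — visit X.
  Visit A.
  At A: go right to M.
    At M: go left to R.
      R is a leaf — visit R.
    Visit M.
    At M: no right child.

K, D, Q, V, U, S, X, A, R, M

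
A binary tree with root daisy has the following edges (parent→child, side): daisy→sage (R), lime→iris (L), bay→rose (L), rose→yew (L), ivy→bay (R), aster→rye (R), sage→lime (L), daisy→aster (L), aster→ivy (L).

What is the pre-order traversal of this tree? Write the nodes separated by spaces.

daisy aster ivy bay rose yew rye sage lime iris

Pre-order visits the node, then its left subtree, then its right subtree.
Visit daisy.
At daisy: go left to aster.
  Visit aster.
  At aster: go left to ivy.
    Visit ivy.
    At ivy: no left child.
    At ivy: go right to bay.
      Visit bay.
      At bay: go left to rose.
        Visit rose.
        At rose: go left to yew.
          yew is a leaf — visit yew.
        At rose: no right child.
      At bay: no right child.
  At aster: go right to rye.
    rye is a leaf — visit rye.
At daisy: go right to sage.
  Visit sage.
  At sage: go left to lime.
    Visit lime.
    At lime: go left to iris.
      iris is a leaf — visit iris.
    At lime: no right child.
  At sage: no right child.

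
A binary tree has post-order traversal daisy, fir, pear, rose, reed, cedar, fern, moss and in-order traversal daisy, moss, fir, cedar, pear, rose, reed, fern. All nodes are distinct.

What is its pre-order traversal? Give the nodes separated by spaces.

The last element of post-order is the root; it splits in-order into left and right subtrees.
Root moss: left subtree has 1 node {daisy}, right has 6 {fir, cedar, pear, rose, reed, fern}.
  Root fern: left subtree has 5 nodes {fir, cedar, pear, rose, reed}, right has 0 { }.
    Root cedar: left subtree has 1 node {fir}, right has 3 {pear, rose, reed}.
      Root reed: left subtree has 2 nodes {pear, rose}, right has 0 { }.
        Root rose: left subtree has 1 node {pear}, right has 0 { }.

moss daisy fern cedar fir reed rose pear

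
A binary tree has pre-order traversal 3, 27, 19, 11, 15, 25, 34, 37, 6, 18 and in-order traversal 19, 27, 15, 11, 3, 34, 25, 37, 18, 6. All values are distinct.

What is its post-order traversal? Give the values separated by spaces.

The first element of pre-order is the root; it splits in-order into left and right subtrees.
Root 3: left subtree has 4 nodes {19, 27, 15, 11}, right has 5 {34, 25, 37, 18, 6}.
  Root 27: left subtree has 1 node {19}, right has 2 {15, 11}.
    Root 11: left subtree has 1 node {15}, right has 0 { }.
  Root 25: left subtree has 1 node {34}, right has 3 {37, 18, 6}.
    Root 37: left subtree has 0 nodes { }, right has 2 {18, 6}.
      Root 6: left subtree has 1 node {18}, right has 0 { }.

19 15 11 27 34 18 6 37 25 3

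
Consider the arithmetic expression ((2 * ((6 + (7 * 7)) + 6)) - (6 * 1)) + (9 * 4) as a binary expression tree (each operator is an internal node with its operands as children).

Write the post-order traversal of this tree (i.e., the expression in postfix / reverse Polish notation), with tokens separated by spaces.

2 6 7 7 * + 6 + * 6 1 * - 9 4 * +

Post-order on an expression tree gives postfix notation: for each operator, emit left operand, right operand, then the operator.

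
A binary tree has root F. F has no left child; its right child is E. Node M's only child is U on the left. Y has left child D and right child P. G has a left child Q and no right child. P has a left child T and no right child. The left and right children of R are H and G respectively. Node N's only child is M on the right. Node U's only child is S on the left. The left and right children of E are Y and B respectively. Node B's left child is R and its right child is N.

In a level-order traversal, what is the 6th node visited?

Level-order visits nodes level by level from the root, left to right within each level.
Level 0: F
Level 1: E
Level 2: Y, B
Level 3: D, P, R, N
Level 4: T, H, G, M
Level 5: Q, U
Level 6: S
Full level-order sequence: F, E, Y, B, D, P, R, N, T, H, G, M, Q, U, S.

P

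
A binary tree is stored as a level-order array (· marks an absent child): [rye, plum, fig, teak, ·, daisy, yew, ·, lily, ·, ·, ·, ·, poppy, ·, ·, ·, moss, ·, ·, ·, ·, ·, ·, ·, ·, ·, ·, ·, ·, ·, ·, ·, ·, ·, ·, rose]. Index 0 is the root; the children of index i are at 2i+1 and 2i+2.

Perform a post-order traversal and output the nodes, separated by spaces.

rose moss lily teak plum daisy poppy yew fig rye

Post-order visits the left subtree, then the right subtree, then the node.
At rye: go left to plum.
  At plum: go left to teak.
    At teak: no left child.
    At teak: go right to lily.
      At lily: go left to moss.
        At moss: no left child.
        At moss: go right to rose.
          rose is a leaf — visit rose.
        Visit moss.
      At lily: no right child.
      Visit lily.
    Visit teak.
  At plum: no right child.
  Visit plum.
At rye: go right to fig.
  At fig: go left to daisy.
    daisy is a leaf — visit daisy.
  At fig: go right to yew.
    At yew: go left to poppy.
      poppy is a leaf — visit poppy.
    At yew: no right child.
    Visit yew.
  Visit fig.
Visit rye.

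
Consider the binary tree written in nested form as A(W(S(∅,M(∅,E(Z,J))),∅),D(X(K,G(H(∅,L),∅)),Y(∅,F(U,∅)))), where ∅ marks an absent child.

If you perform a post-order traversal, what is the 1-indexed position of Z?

Post-order visits the left subtree, then the right subtree, then the node.
At A: go left to W.
  At W: go left to S.
    At S: no left child.
    At S: go right to M.
      At M: no left child.
      At M: go right to E.
        At E: go left to Z.
          Z is a leaf — visit Z.
        At E: go right to J.
          J is a leaf — visit J.
        Visit E.
      Visit M.
    Visit S.
  At W: no right child.
  Visit W.
At A: go right to D.
  At D: go left to X.
    At X: go left to K.
      K is a leaf — visit K.
    At X: go right to G.
      At G: go left to H.
        At H: no left child.
        At H: go right to L.
          L is a leaf — visit L.
        Visit H.
      At G: no right child.
      Visit G.
    Visit X.
  At D: go right to Y.
    At Y: no left child.
    At Y: go right to F.
      At F: go left to U.
        U is a leaf — visit U.
      At F: no right child.
      Visit F.
    Visit Y.
  Visit D.
Visit A.
Full post-order sequence: Z, J, E, M, S, W, K, L, H, G, X, U, F, Y, D, A.

1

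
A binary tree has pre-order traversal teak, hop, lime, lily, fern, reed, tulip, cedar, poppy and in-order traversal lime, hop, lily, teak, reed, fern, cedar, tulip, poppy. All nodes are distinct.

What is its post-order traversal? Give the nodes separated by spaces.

lime lily hop reed cedar poppy tulip fern teak

The first element of pre-order is the root; it splits in-order into left and right subtrees.
Root teak: left subtree has 3 nodes {lime, hop, lily}, right has 5 {reed, fern, cedar, tulip, poppy}.
  Root hop: left subtree has 1 node {lime}, right has 1 {lily}.
  Root fern: left subtree has 1 node {reed}, right has 3 {cedar, tulip, poppy}.
    Root tulip: left subtree has 1 node {cedar}, right has 1 {poppy}.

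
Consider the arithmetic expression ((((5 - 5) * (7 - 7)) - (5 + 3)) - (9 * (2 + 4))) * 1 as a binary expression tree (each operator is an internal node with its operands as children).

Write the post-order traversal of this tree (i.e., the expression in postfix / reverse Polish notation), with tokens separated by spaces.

Post-order on an expression tree gives postfix notation: for each operator, emit left operand, right operand, then the operator.

5 5 - 7 7 - * 5 3 + - 9 2 4 + * - 1 *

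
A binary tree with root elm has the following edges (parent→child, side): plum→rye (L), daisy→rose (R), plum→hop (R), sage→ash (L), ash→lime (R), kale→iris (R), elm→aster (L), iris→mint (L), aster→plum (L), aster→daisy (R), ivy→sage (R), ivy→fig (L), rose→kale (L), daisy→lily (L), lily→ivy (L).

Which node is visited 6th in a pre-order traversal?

daisy

Pre-order visits the node, then its left subtree, then its right subtree.
Visit elm.
At elm: go left to aster.
  Visit aster.
  At aster: go left to plum.
    Visit plum.
    At plum: go left to rye.
      rye is a leaf — visit rye.
    At plum: go right to hop.
      hop is a leaf — visit hop.
  At aster: go right to daisy.
    Visit daisy.
    At daisy: go left to lily.
      Visit lily.
      At lily: go left to ivy.
        Visit ivy.
        At ivy: go left to fig.
          fig is a leaf — visit fig.
        At ivy: go right to sage.
          Visit sage.
          At sage: go left to ash.
            Visit ash.
            At ash: no left child.
            At ash: go right to lime.
              lime is a leaf — visit lime.
          At sage: no right child.
      At lily: no right child.
    At daisy: go right to rose.
      Visit rose.
      At rose: go left to kale.
        Visit kale.
        At kale: no left child.
        At kale: go right to iris.
          Visit iris.
          At iris: go left to mint.
            mint is a leaf — visit mint.
          At iris: no right child.
      At rose: no right child.
At elm: no right child.
Full pre-order sequence: elm, aster, plum, rye, hop, daisy, lily, ivy, fig, sage, ash, lime, rose, kale, iris, mint.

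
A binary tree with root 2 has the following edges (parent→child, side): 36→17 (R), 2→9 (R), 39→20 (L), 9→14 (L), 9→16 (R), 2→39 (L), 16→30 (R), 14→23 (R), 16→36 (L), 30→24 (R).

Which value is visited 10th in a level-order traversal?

17

Level-order visits nodes level by level from the root, left to right within each level.
Level 0: 2
Level 1: 39, 9
Level 2: 20, 14, 16
Level 3: 23, 36, 30
Level 4: 17, 24
Full level-order sequence: 2, 39, 9, 20, 14, 16, 23, 36, 30, 17, 24.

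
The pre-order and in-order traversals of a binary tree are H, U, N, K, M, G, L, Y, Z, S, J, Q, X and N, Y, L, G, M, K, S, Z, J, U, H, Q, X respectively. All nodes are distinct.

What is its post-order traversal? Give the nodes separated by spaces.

The first element of pre-order is the root; it splits in-order into left and right subtrees.
Root H: left subtree has 10 nodes {N, Y, L, G, M, K, S, Z, J, U}, right has 2 {Q, X}.
  Root U: left subtree has 9 nodes {N, Y, L, G, M, K, S, Z, J}, right has 0 { }.
    Root N: left subtree has 0 nodes { }, right has 8 {Y, L, G, M, K, S, Z, J}.
      Root K: left subtree has 4 nodes {Y, L, G, M}, right has 3 {S, Z, J}.
        Root M: left subtree has 3 nodes {Y, L, G}, right has 0 { }.
          Root G: left subtree has 2 nodes {Y, L}, right has 0 { }.
            Root L: left subtree has 1 node {Y}, right has 0 { }.
        Root Z: left subtree has 1 node {S}, right has 1 {J}.
  Root Q: left subtree has 0 nodes { }, right has 1 {X}.

Y L G M S J Z K N U X Q H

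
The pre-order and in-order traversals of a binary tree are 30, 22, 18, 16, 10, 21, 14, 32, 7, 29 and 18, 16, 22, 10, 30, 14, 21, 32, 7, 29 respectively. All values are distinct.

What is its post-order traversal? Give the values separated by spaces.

16 18 10 22 14 29 7 32 21 30

The first element of pre-order is the root; it splits in-order into left and right subtrees.
Root 30: left subtree has 4 nodes {18, 16, 22, 10}, right has 5 {14, 21, 32, 7, 29}.
  Root 22: left subtree has 2 nodes {18, 16}, right has 1 {10}.
    Root 18: left subtree has 0 nodes { }, right has 1 {16}.
  Root 21: left subtree has 1 node {14}, right has 3 {32, 7, 29}.
    Root 32: left subtree has 0 nodes { }, right has 2 {7, 29}.
      Root 7: left subtree has 0 nodes { }, right has 1 {29}.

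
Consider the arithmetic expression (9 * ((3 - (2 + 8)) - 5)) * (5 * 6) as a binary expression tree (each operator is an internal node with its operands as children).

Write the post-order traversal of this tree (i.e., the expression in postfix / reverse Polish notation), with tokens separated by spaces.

Post-order on an expression tree gives postfix notation: for each operator, emit left operand, right operand, then the operator.

9 3 2 8 + - 5 - * 5 6 * *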